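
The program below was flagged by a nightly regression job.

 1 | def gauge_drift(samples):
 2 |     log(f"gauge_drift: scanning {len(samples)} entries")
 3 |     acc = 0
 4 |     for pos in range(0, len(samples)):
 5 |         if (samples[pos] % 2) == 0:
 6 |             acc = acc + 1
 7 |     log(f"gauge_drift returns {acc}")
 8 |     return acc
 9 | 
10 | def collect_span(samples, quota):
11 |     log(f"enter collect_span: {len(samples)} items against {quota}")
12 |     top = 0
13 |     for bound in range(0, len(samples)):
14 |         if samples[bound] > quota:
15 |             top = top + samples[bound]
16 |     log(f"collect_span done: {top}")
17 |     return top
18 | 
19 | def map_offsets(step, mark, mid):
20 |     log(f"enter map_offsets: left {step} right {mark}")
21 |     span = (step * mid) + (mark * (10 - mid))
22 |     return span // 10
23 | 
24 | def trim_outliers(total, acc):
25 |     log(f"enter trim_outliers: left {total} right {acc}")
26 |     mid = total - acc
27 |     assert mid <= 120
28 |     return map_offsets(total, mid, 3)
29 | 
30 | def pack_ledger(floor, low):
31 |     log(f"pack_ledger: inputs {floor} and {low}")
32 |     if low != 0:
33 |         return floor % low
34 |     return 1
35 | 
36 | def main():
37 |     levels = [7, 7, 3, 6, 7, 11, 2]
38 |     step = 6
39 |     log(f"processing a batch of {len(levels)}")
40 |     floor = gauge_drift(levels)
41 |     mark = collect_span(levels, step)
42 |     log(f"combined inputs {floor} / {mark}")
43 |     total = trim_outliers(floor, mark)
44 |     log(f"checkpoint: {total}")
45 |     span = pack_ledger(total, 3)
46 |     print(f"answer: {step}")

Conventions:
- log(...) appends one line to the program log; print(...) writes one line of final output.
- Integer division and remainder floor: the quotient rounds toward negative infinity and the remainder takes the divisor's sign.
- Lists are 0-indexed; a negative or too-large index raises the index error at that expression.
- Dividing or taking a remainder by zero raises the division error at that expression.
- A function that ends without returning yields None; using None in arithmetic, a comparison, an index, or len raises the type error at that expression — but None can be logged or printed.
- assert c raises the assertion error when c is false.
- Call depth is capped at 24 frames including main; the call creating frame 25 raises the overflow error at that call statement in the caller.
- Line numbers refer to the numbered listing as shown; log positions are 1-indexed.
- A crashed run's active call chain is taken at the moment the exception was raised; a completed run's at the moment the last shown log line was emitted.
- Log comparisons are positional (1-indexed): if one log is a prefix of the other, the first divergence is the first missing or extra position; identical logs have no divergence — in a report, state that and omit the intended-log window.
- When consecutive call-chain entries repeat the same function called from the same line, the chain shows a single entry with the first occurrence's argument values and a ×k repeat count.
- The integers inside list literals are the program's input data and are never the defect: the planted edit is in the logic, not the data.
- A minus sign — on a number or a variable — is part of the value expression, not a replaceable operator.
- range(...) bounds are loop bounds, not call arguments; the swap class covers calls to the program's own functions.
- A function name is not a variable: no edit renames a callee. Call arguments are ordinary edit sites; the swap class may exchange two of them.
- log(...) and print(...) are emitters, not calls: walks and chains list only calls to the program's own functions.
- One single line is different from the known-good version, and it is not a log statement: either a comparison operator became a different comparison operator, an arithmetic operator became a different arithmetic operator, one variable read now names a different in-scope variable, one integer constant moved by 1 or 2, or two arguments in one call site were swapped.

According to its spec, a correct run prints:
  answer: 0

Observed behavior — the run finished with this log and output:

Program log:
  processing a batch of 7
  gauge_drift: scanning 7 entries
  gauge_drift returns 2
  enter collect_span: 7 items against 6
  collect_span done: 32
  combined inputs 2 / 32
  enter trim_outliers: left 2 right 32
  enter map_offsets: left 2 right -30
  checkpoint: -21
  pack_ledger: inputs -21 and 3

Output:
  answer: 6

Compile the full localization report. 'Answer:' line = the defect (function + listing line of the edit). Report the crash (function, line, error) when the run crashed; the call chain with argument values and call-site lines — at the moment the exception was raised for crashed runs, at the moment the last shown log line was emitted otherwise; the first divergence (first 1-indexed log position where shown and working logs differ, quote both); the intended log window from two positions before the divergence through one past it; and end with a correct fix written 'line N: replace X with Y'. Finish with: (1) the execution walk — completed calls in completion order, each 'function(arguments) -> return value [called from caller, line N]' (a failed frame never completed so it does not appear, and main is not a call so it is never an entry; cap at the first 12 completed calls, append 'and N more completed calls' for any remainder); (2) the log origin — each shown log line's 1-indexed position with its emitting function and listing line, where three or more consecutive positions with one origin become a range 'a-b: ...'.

Answer: the defect is in main at line 46.
The tell: Log streams are identical — the defect surfaces only in the printed output.
Call chain: main -> pack_ledger(-21, 3) (called at line 45).
First divergence: there is none — every log position agrees.
Execution walk:
  gauge_drift([7, 7, 3, 6, 7, 11, 2]) -> 2  [called from main, line 40]
  collect_span([7, 7, 3, 6, 7, 11, 2], 6) -> 32  [called from main, line 41]
  map_offsets(2, -30, 3) -> -21  [called from trim_outliers, line 28]
  trim_outliers(2, 32) -> -21  [called from main, line 43]
  pack_ledger(-21, 3) -> 0  [called from main, line 45]
Log origin:
  1 — main, line 39
  2 — gauge_drift, line 2
  3 — gauge_drift, line 7
  4 — collect_span, line 11
  5 — collect_span, line 16
  6 — main, line 42
  7 — trim_outliers, line 25
  8 — map_offsets, line 20
  9 — main, line 44
  10 — pack_ledger, line 31
A correct fix: line 46: replace `step` with `span`.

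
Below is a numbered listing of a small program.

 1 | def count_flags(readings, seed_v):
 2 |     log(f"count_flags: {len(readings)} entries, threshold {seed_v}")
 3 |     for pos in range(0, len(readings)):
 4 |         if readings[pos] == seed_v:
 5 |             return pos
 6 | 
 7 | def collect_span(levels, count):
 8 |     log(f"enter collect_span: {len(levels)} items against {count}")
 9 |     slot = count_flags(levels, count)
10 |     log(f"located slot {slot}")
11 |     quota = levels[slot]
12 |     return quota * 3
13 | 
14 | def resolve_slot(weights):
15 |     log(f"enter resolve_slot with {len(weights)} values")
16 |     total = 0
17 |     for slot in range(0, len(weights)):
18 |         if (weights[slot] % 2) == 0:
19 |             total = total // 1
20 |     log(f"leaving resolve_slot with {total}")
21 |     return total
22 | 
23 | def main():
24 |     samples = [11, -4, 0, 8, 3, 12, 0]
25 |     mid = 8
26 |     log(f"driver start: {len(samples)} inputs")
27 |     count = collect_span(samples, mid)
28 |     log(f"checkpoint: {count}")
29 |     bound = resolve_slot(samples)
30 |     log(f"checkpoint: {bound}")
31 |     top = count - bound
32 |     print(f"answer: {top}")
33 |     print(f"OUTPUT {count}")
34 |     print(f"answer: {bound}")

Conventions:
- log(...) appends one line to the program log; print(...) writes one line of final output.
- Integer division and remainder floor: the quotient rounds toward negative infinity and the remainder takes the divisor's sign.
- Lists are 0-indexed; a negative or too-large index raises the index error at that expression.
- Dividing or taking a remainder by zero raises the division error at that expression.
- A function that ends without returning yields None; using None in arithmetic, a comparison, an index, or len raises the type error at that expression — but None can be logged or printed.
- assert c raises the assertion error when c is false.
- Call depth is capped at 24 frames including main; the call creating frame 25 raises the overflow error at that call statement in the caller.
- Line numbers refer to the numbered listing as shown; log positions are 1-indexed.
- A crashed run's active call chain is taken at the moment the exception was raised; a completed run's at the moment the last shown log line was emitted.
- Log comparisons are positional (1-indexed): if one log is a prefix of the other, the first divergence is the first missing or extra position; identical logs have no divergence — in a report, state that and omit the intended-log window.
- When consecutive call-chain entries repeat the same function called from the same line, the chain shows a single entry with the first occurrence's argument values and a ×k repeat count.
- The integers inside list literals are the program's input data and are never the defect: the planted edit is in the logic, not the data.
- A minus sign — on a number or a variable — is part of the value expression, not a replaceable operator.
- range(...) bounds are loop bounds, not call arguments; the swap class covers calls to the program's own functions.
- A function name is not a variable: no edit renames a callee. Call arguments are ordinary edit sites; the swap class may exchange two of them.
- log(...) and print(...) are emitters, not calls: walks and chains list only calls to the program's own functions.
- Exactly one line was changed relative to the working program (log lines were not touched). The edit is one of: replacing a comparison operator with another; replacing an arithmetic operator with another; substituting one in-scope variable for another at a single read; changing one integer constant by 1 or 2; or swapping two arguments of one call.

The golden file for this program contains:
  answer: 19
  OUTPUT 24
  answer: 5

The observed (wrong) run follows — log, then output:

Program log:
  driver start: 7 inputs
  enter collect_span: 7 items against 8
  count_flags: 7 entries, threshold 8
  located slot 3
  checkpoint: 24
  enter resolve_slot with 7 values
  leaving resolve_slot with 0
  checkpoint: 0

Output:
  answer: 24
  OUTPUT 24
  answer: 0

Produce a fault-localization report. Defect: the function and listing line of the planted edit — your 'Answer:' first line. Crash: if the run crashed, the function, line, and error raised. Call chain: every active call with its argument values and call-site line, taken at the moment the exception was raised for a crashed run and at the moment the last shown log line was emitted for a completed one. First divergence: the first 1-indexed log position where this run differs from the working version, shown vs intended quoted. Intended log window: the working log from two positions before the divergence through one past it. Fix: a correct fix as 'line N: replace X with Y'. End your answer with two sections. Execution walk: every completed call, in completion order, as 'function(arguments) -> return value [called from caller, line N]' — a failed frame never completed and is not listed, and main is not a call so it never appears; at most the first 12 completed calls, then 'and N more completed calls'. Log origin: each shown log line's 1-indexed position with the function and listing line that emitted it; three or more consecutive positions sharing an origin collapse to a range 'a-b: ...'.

Answer: the defect is in resolve_slot at line 19.
Key observation: At log position 7 the runs split — shown 'leaving resolve_slot with 0', but the working version logs 'leaving resolve_slot with 5'.
Call chain: main.
First divergence: at position 7 the run shows 'leaving resolve_slot with 0' where the working version logs 'leaving resolve_slot with 5'.
Intended log window:
  5: checkpoint: 24
  6: enter resolve_slot with 7 values
  7: leaving resolve_slot with 5
  8: checkpoint: 5
Execution walk:
  count_flags([11, -4, 0, 8, 3, 12, 0], 8) -> 3  [called from collect_span, line 9]
  collect_span([11, -4, 0, 8, 3, 12, 0], 8) -> 24  [called from main, line 27]
  resolve_slot([11, -4, 0, 8, 3, 12, 0]) -> 0  [called from main, line 29]
Origin of each log line:
  1: logged in main at line 26
  2: logged in collect_span at line 8
  3: logged in count_flags at line 2
  4: logged in collect_span at line 10
  5: logged in main at line 28
  6: logged in resolve_slot at line 15
  7: logged in resolve_slot at line 20
  8: logged in main at line 30
A correct fix: line 19: replace `//` with `+`.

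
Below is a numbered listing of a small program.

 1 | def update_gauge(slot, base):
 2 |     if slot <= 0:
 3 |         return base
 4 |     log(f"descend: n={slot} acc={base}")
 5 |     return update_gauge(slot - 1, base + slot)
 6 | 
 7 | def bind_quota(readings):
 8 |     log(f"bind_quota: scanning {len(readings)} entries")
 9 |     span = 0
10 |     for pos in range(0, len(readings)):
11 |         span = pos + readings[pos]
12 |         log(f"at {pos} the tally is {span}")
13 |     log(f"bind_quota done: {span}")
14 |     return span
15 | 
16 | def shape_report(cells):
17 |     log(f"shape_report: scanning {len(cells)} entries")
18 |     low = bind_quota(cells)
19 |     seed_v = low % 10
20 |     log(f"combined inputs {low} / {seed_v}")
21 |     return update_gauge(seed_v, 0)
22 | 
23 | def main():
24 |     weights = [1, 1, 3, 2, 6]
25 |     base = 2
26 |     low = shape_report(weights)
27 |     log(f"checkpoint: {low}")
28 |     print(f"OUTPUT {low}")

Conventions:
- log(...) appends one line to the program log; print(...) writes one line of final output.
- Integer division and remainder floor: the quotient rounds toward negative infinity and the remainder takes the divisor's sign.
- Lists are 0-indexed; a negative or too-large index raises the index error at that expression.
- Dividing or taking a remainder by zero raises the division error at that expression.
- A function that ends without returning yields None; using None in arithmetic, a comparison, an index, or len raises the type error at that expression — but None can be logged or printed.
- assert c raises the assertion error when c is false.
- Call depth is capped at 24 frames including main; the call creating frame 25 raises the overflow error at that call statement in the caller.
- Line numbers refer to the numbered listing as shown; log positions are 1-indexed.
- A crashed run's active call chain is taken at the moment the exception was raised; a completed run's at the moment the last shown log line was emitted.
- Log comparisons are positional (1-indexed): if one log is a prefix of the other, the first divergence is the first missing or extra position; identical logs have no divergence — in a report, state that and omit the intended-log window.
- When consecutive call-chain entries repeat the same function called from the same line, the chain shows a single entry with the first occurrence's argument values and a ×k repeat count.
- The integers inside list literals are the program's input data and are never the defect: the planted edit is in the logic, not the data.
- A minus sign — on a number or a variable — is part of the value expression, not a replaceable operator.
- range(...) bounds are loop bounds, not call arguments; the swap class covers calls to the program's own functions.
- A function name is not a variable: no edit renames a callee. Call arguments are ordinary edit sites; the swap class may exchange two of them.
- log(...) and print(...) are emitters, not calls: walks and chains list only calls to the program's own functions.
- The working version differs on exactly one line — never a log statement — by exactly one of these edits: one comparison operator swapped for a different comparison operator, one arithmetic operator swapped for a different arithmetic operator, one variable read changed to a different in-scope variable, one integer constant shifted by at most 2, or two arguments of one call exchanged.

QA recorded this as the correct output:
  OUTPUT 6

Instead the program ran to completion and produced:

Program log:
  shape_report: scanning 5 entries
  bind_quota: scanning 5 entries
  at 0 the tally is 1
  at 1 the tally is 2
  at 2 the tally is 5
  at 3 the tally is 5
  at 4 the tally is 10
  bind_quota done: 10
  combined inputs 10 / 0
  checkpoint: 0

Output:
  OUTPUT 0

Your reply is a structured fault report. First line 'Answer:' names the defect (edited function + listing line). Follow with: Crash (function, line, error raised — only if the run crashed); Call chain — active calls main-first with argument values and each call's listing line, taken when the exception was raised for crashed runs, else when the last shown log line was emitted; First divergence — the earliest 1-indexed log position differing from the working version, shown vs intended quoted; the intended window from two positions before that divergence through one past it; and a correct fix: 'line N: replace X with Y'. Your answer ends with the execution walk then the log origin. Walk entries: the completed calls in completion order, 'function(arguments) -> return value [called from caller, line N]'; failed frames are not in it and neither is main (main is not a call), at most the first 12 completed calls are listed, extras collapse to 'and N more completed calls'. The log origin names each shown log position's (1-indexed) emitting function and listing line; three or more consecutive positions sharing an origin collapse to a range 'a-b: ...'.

Answer: the defect is in bind_quota at line 11.
Key observation: Position 6 is the first bad log line: 'at 3 the tally is 5' should read 'at 3 the tally is 7'.
Call chain: main.
First divergence: position 6 — shown 'at 3 the tally is 5', intended 'at 3 the tally is 7'.
Intended log window:
  4: at 1 the tally is 2
  5: at 2 the tally is 5
  6: at 3 the tally is 7
  7: at 4 the tally is 13
Execution walk:
  bind_quota([1, 1, 3, 2, 6]) -> 10  [called from shape_report, line 18]
  update_gauge(0, 0) -> 0  [called from shape_report, line 21]
  shape_report([1, 1, 3, 2, 6]) -> 0  [called from main, line 26]
Log line origins:
  1: logged in shape_report at line 17
  2: logged in bind_quota at line 8
  3-7: logged in bind_quota at line 12
  8: logged in bind_quota at line 13
  9: logged in shape_report at line 20
  10: logged in main at line 27
A correct fix: line 11: replace `pos + readings[pos]` with `span + readings[pos]`.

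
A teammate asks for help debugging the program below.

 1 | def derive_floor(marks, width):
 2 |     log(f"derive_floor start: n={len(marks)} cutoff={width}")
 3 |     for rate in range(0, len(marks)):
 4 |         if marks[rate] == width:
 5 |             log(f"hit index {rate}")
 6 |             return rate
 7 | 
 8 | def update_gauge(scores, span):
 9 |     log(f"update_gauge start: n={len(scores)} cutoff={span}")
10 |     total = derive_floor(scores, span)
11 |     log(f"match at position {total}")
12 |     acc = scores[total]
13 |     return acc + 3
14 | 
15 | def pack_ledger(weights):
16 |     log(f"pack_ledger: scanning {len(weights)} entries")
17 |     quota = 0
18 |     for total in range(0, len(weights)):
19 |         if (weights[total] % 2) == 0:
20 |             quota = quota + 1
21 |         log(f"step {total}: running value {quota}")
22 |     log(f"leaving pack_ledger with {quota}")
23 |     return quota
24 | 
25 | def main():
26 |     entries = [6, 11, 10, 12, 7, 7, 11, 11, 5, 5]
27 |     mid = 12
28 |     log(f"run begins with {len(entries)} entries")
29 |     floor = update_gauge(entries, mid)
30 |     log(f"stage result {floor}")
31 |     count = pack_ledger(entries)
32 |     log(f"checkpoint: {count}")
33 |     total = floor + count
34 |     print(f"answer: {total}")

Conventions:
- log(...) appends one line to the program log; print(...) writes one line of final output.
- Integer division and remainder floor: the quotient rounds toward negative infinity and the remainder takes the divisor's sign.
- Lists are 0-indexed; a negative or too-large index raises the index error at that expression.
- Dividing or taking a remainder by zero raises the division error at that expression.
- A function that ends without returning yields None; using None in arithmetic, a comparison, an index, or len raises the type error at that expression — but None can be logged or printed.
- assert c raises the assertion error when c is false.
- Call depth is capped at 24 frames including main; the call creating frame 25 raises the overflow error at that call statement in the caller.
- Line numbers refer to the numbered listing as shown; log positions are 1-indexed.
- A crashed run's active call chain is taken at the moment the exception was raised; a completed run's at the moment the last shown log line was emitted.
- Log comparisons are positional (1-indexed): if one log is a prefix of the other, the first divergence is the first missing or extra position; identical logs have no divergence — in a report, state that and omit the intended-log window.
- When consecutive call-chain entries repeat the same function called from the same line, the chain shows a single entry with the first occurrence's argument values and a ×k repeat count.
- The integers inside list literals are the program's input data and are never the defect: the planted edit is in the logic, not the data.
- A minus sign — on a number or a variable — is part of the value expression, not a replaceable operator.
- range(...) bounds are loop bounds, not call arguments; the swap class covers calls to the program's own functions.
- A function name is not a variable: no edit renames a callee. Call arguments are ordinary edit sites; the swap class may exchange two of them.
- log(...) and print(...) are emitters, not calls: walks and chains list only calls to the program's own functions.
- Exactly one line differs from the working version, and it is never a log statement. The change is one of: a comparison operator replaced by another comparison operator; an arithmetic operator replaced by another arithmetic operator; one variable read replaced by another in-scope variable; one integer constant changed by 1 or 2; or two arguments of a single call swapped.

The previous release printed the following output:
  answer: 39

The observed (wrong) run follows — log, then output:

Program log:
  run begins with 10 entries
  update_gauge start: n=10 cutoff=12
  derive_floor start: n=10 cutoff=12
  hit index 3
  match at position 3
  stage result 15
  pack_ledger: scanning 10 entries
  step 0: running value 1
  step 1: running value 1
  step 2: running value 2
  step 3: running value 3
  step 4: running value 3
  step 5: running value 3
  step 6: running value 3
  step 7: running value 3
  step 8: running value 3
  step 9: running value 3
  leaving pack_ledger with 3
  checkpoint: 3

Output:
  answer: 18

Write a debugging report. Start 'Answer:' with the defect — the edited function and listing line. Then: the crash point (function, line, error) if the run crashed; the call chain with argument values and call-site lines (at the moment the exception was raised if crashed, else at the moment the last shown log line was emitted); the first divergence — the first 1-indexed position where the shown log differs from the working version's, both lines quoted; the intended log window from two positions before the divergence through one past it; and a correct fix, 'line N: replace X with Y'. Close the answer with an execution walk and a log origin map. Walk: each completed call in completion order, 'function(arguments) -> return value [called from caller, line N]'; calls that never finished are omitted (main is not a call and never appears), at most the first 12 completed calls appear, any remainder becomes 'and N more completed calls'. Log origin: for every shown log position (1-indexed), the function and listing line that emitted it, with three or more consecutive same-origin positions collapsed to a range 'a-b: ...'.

Answer: the defect is in update_gauge at line 13.
Key fact: Everything matches until log position 6, which reads 'stage result 15' in place of 'stage result 36'.
Call chain: main.
First divergence: position 6 — the shown line 'stage result 15' should read 'stage result 36'.
Intended log window:
  4: hit index 3
  5: match at position 3
  6: stage result 36
  7: pack_ledger: scanning 10 entries
Execution walk:
  derive_floor([6, 11, 10, 12, 7, 7, 11, 11, 5, 5], 12) -> 3  [called from update_gauge, line 10]
  update_gauge([6, 11, 10, 12, 7, 7, 11, 11, 5, 5], 12) -> 15  [called from main, line 29]
  pack_ledger([6, 11, 10, 12, 7, 7, 11, 11, 5, 5]) -> 3  [called from main, line 31]
Log line origins:
  1: from main, line 28
  2: from update_gauge, line 9
  3: from derive_floor, line 2
  4: from derive_floor, line 5
  5: from update_gauge, line 11
  6: from main, line 30
  7: from pack_ledger, line 16
  8-17: from pack_ledger, line 21
  18: from pack_ledger, line 22
  19: from main, line 32
A correct fix: line 13: replace `+` with `*`.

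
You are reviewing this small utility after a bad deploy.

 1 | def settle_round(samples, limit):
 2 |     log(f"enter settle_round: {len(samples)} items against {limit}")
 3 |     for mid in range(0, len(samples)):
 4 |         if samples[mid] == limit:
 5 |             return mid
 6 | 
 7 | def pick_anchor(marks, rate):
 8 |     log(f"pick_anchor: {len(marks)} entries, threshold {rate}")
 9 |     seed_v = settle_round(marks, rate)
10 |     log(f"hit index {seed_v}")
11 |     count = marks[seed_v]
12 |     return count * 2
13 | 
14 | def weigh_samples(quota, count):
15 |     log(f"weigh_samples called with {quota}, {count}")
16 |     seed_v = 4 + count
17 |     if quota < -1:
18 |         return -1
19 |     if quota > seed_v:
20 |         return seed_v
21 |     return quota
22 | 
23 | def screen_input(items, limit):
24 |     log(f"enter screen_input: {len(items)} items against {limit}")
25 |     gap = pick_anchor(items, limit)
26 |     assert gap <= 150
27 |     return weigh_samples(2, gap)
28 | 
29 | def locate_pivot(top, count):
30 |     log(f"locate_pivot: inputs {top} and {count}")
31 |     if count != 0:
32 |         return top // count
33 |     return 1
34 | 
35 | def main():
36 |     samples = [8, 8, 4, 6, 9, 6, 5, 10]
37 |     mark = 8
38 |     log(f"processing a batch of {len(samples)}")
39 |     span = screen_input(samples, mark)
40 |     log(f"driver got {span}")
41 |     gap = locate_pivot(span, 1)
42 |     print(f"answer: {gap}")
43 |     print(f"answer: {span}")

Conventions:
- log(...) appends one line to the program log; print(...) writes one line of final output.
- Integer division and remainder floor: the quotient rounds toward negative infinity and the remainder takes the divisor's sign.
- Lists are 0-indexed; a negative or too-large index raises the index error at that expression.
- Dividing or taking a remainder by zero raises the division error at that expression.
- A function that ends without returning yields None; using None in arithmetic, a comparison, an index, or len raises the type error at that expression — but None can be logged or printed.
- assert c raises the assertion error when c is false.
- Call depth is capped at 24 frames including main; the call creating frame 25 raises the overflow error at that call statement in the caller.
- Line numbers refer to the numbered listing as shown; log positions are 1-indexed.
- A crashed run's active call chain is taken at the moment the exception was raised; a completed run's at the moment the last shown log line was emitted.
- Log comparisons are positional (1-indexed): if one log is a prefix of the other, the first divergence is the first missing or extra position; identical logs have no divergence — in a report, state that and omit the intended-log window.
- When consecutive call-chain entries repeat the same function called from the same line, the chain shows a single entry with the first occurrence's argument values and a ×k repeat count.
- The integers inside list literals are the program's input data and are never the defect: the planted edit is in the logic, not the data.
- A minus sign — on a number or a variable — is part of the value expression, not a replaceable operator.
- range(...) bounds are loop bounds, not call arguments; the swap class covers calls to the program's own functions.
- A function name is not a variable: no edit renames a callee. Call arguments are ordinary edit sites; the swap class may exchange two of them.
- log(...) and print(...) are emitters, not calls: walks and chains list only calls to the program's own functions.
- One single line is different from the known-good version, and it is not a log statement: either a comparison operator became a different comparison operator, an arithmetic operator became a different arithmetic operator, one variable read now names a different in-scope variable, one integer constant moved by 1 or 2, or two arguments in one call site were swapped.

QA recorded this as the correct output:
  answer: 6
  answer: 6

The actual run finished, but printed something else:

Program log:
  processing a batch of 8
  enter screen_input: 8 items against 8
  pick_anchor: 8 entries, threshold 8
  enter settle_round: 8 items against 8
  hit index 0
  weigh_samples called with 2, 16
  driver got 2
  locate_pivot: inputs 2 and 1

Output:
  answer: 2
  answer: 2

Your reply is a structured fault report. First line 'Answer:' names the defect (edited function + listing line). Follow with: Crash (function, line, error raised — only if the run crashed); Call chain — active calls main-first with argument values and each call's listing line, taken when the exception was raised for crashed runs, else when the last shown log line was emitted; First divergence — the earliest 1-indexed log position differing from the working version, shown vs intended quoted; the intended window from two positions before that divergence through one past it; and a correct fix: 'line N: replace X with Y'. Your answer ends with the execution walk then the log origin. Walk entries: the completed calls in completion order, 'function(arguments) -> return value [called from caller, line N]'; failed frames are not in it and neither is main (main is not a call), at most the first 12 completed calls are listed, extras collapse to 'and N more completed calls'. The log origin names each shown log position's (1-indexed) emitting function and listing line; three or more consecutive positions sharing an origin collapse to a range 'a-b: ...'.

Answer: the defect is in screen_input at line 27.
Key observation: Position 6 is the first bad log line: 'weigh_samples called with 2, 16' should read 'weigh_samples called with 16, 2'.
Call chain: main -> locate_pivot(2, 1) (called at line 41).
First divergence: position 6 — shown 'weigh_samples called with 2, 16', intended 'weigh_samples called with 16, 2'.
Intended log window:
  4: enter settle_round: 8 items against 8
  5: hit index 0
  6: weigh_samples called with 16, 2
  7: driver got 6
Execution walk:
  settle_round([8, 8, 4, 6, 9, 6, 5, 10], 8) -> 0  [called from pick_anchor, line 9]
  pick_anchor([8, 8, 4, 6, 9, 6, 5, 10], 8) -> 16  [called from screen_input, line 25]
  weigh_samples(2, 16) -> 2  [called from screen_input, line 27]
  screen_input([8, 8, 4, 6, 9, 6, 5, 10], 8) -> 2  [called from main, line 39]
  locate_pivot(2, 1) -> 2  [called from main, line 41]
Origin of each log line:
  1: logged in main at line 38
  2: logged in screen_input at line 24
  3: logged in pick_anchor at line 8
  4: logged in settle_round at line 2
  5: logged in pick_anchor at line 10
  6: logged in weigh_samples at line 15
  7: logged in main at line 40
  8: logged in locate_pivot at line 30
A correct fix: line 27: replace `weigh_samples(2, gap)` with `weigh_samples(gap, 2)`.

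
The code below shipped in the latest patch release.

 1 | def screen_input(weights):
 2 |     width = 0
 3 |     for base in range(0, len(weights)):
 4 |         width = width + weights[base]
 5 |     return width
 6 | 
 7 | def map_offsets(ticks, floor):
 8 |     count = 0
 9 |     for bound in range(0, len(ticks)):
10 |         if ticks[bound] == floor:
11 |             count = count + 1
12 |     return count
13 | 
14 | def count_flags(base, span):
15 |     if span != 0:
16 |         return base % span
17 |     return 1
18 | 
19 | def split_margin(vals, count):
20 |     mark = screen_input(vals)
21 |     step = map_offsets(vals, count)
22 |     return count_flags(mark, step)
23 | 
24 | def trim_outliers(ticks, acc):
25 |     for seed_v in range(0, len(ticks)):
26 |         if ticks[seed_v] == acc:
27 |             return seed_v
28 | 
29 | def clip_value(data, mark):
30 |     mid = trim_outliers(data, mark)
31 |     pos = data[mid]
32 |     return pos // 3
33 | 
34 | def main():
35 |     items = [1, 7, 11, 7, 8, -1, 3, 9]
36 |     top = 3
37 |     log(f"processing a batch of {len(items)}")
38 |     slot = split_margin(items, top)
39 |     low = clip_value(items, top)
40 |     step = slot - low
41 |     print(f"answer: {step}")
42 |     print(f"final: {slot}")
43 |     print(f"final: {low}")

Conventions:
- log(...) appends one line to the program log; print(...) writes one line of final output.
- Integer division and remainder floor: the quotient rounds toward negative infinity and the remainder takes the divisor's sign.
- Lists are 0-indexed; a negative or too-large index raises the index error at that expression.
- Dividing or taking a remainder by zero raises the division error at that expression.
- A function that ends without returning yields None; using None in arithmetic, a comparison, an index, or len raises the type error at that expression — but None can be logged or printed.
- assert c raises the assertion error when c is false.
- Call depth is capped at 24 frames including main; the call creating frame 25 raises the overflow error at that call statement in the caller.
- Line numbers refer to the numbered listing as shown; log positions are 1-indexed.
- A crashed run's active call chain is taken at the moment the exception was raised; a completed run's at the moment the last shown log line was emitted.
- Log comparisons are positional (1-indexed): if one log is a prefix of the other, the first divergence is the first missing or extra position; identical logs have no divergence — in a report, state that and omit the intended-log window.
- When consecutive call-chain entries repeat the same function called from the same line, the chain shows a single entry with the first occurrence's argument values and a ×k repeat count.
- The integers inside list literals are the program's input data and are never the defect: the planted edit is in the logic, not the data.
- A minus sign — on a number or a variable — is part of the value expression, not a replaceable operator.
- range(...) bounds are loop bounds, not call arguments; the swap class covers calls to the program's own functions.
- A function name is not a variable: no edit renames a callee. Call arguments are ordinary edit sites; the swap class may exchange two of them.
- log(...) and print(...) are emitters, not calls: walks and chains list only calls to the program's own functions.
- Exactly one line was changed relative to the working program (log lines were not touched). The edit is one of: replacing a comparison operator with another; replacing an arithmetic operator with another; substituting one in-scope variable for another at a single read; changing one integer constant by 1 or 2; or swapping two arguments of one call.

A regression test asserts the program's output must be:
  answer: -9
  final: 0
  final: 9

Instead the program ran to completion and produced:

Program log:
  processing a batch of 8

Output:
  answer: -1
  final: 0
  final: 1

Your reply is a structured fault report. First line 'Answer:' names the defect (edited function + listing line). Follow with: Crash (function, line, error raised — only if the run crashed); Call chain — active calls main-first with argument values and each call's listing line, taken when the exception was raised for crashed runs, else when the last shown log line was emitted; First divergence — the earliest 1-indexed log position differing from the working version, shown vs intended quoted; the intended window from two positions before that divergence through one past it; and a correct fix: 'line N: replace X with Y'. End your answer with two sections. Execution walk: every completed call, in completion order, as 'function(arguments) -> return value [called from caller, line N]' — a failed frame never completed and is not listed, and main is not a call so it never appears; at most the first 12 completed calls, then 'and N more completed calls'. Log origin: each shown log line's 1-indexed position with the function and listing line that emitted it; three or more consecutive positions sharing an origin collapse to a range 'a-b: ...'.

Answer: the defect is in clip_value at line 32.
Core observation: Every logged value matches the working version; the printed result is what differs.
Call chain: main.
First divergence: none (the log streams are identical).
Execution walk:
  screen_input([1, 7, 11, 7, 8, -1, 3, 9]) -> 45  [called from split_margin, line 20]
  map_offsets([1, 7, 11, 7, 8, -1, 3, 9], 3) -> 1  [called from split_margin, line 21]
  count_flags(45, 1) -> 0  [called from split_margin, line 22]
  split_margin([1, 7, 11, 7, 8, -1, 3, 9], 3) -> 0  [called from main, line 38]
  trim_outliers([1, 7, 11, 7, 8, -1, 3, 9], 3) -> 6  [called from clip_value, line 30]
  clip_value([1, 7, 11, 7, 8, -1, 3, 9], 3) -> 1  [called from main, line 39]
Log origin:
  1: logged in main at line 37
A correct fix: line 32: replace `//` with `*`.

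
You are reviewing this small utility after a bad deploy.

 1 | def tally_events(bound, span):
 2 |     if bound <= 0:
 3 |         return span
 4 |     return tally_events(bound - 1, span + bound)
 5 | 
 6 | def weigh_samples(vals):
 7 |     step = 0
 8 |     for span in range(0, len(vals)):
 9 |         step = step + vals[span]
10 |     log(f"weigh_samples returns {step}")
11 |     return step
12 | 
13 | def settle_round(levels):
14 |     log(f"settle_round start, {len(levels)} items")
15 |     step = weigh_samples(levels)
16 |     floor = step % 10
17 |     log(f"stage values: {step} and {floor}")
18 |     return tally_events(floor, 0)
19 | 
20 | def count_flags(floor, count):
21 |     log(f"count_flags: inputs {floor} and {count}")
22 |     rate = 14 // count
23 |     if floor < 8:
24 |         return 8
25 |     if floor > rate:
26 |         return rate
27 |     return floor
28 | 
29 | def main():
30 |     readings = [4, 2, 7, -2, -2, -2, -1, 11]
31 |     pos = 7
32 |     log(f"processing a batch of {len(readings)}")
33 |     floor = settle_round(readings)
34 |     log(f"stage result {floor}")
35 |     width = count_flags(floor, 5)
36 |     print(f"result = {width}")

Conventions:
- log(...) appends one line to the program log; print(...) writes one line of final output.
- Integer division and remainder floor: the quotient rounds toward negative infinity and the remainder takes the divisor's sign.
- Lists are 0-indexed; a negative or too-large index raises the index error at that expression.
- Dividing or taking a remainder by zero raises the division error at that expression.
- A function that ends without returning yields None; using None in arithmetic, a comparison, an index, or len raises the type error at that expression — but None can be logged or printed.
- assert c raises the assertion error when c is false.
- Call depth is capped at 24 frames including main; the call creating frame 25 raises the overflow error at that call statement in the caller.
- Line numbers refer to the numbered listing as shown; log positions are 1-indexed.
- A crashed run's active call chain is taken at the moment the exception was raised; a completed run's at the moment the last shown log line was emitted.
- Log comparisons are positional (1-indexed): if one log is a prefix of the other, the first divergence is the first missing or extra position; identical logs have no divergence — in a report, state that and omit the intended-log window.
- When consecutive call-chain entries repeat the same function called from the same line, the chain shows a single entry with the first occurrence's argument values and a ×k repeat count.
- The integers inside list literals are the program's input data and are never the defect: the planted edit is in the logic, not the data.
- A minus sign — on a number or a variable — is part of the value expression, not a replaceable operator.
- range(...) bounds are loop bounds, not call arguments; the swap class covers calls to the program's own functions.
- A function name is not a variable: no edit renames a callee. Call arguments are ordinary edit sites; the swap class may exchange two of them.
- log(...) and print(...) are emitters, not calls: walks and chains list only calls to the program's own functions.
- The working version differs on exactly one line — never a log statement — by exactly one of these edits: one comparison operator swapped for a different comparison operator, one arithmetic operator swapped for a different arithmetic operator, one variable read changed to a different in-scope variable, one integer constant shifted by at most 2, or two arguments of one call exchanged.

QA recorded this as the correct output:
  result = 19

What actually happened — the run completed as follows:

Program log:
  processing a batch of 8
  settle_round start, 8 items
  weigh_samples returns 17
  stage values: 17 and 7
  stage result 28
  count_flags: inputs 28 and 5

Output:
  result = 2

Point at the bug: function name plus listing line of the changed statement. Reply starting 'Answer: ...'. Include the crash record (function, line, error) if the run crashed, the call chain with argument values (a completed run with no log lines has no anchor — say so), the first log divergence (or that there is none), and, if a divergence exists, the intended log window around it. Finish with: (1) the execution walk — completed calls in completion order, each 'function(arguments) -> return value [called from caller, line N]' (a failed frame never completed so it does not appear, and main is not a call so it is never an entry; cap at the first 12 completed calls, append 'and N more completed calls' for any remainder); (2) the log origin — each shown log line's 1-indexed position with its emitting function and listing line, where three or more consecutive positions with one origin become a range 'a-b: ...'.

Answer: the defect is in count_flags at line 22.
The tell: The logs agree in full; only the final output differs.
Call chain: main -> count_flags(28, 5) (called at line 35).
First divergence: none (the log streams are identical).
Execution walk:
  weigh_samples([4, 2, 7, -2, -2, -2, -1, 11]) -> 17  [called from settle_round, line 15]
  tally_events(0, 28) -> 28  [called from tally_events, line 4]
  tally_events(1, 27) -> 28  [called from tally_events, line 4]
  tally_events(2, 25) -> 28  [called from tally_events, line 4]
  tally_events(3, 22) -> 28  [called from tally_events, line 4]
  tally_events(4, 18) -> 28  [called from tally_events, line 4]
  tally_events(5, 13) -> 28  [called from tally_events, line 4]
  tally_events(6, 7) -> 28  [called from tally_events, line 4]
  tally_events(7, 0) -> 28  [called from settle_round, line 18]
  settle_round([4, 2, 7, -2, -2, -2, -1, 11]) -> 28  [called from main, line 33]
  count_flags(28, 5) -> 2  [called from main, line 35]
Origin of each log line:
  1: logged in main at line 32
  2: logged in settle_round at line 14
  3: logged in weigh_samples at line 10
  4: logged in settle_round at line 17
  5: logged in main at line 34
  6: logged in count_flags at line 21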